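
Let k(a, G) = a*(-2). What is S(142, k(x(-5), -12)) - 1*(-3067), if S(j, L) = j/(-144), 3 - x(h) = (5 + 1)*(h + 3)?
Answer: 220753/72 ≈ 3066.0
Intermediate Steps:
x(h) = -15 - 6*h (x(h) = 3 - (5 + 1)*(h + 3) = 3 - 6*(3 + h) = 3 - (18 + 6*h) = 3 + (-18 - 6*h) = -15 - 6*h)
k(a, G) = -2*a
S(j, L) = -j/144 (S(j, L) = j*(-1/144) = -j/144)
S(142, k(x(-5), -12)) - 1*(-3067) = -1/144*142 - 1*(-3067) = -71/72 + 3067 = 220753/72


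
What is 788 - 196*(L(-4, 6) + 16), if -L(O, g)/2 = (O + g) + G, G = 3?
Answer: -388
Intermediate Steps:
L(O, g) = -6 - 2*O - 2*g (L(O, g) = -2*((O + g) + 3) = -2*(3 + O + g) = -6 - 2*O - 2*g)
788 - 196*(L(-4, 6) + 16) = 788 - 196*((-6 - 2*(-4) - 2*6) + 16) = 788 - 196*((-6 + 8 - 12) + 16) = 788 - 196*(-10 + 16) = 788 - 196*6 = 788 - 14*84 = 788 - 1176 = -388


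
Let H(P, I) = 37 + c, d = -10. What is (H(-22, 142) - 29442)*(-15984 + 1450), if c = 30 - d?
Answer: 426790910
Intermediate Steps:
c = 40 (c = 30 - 1*(-10) = 30 + 10 = 40)
H(P, I) = 77 (H(P, I) = 37 + 40 = 77)
(H(-22, 142) - 29442)*(-15984 + 1450) = (77 - 29442)*(-15984 + 1450) = -29365*(-14534) = 426790910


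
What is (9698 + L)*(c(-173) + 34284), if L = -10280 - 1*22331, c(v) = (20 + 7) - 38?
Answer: -785297249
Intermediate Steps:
c(v) = -11 (c(v) = 27 - 38 = -11)
L = -32611 (L = -10280 - 22331 = -32611)
(9698 + L)*(c(-173) + 34284) = (9698 - 32611)*(-11 + 34284) = -22913*34273 = -785297249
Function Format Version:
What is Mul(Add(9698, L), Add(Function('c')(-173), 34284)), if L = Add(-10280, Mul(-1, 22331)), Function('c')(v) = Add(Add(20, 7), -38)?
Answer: -785297249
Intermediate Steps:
Function('c')(v) = -11 (Function('c')(v) = Add(27, -38) = -11)
L = -32611 (L = Add(-10280, -22331) = -32611)
Mul(Add(9698, L), Add(Function('c')(-173), 34284)) = Mul(Add(9698, -32611), Add(-11, 34284)) = Mul(-22913, 34273) = -785297249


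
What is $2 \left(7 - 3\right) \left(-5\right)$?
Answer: $-40$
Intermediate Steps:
$2 \left(7 - 3\right) \left(-5\right) = 2 \cdot 4 \left(-5\right) = 8 \left(-5\right) = -40$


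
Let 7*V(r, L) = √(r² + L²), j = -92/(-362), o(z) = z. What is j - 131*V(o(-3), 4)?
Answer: -118233/1267 ≈ -93.317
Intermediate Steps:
j = 46/181 (j = -92*(-1/362) = 46/181 ≈ 0.25414)
V(r, L) = √(L² + r²)/7 (V(r, L) = √(r² + L²)/7 = √(L² + r²)/7)
j - 131*V(o(-3), 4) = 46/181 - 131*√(4² + (-3)²)/7 = 46/181 - 131*√(16 + 9)/7 = 46/181 - 131*√25/7 = 46/181 - 131*5/7 = 46/181 - 655/7 = -118233/1267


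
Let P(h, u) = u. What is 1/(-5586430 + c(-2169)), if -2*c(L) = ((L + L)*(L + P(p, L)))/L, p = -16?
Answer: -1/5582092 ≈ -1.7914e-7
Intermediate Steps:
c(L) = -2*L (c(L) = -(L + L)*(L + L)/(2*L) = -(2*L)*(2*L)/(2*L) = -4*L**2/(2*L) = -2*L)
1/(-5586430 + c(-2169)) = 1/(-5586430 - 2*(-2169)) = 1/(-5586430 + 4338) = 1/(-5582092) = -1/5582092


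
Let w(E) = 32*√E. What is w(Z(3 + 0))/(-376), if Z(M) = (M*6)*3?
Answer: -12*√6/47 ≈ -0.62540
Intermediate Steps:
Z(M) = 18*M (Z(M) = (6*M)*3 = 18*M)
w(Z(3 + 0))/(-376) = (32*√(18*(3 + 0)))/(-376) = (32*√(18*3))*(-1/376) = (32*√54)*(-1/376) = (32*(3*√6))*(-1/376) = (96*√6)*(-1/376) = -12*√6/47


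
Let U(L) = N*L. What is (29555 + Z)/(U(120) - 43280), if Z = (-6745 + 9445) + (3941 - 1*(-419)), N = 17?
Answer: -7323/8248 ≈ -0.88785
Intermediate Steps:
U(L) = 17*L
Z = 7060 (Z = 2700 + (3941 + 419) = 2700 + 4360 = 7060)
(29555 + Z)/(U(120) - 43280) = (29555 + 7060)/(17*120 - 43280) = 36615/(2040 - 43280) = 36615/(-41240) = 36615*(-1/41240) = -7323/8248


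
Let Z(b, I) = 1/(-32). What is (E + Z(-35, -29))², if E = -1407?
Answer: 2027250625/1024 ≈ 1.9797e+6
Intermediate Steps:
Z(b, I) = -1/32
(E + Z(-35, -29))² = (-1407 - 1/32)² = (-45025/32)² = 2027250625/1024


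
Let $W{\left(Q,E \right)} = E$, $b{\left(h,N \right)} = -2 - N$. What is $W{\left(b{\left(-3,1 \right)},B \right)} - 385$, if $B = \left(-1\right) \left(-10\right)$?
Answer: $-375$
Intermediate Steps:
$B = 10$
$W{\left(b{\left(-3,1 \right)},B \right)} - 385 = 10 - 385 = -375$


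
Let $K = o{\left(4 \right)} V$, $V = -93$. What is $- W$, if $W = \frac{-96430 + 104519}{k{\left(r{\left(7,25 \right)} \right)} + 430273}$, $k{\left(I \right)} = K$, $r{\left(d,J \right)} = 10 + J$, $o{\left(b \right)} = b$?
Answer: $- \frac{8089}{429901} \approx -0.018816$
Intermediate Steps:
$K = -372$ ($K = 4 \left(-93\right) = -372$)
$k{\left(I \right)} = -372$
$W = \frac{8089}{429901}$ ($W = \frac{-96430 + 104519}{-372 + 430273} = \frac{8089}{429901} \approx 0.018816$)
$- W = \left(-1\right) \frac{8089}{429901} = - \frac{8089}{429901}$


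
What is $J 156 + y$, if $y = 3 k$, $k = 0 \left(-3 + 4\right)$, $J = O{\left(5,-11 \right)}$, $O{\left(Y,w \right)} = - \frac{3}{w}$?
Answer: $\frac{468}{11} \approx 42.545$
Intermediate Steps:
$J = \frac{3}{11}$ ($J = - \frac{3}{-11} = \left(-3\right) \left(- \frac{1}{11}\right) = \frac{3}{11} \approx 0.27273$)
$k = 0$ ($k = 0 \cdot 1 = 0$)
$y = 0$ ($y = 3 \cdot 0 = 0$)
$J 156 + y = \frac{3}{11} \cdot 156 + 0 = \frac{468}{11} + 0 = \frac{468}{11}$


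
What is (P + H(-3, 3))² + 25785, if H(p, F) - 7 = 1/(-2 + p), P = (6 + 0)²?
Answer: 690421/25 ≈ 27617.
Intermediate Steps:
P = 36 (P = 6² = 36)
H(p, F) = 7 + 1/(-2 + p)
(P + H(-3, 3))² + 25785 = (36 + (-13 + 7*(-3))/(-2 - 3))² + 25785 = (36 + (-13 - 21)/(-5))² + 25785 = (36 - ⅕*(-34))² + 25785 = (36 + 34/5)² + 25785 = (214/5)² + 25785 = 45796/25 + 25785 = 690421/25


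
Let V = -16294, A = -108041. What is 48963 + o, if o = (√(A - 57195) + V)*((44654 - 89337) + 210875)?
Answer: -2707883485 + 332384*I*√41309 ≈ -2.7079e+9 + 6.7556e+7*I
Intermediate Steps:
o = -2707932448 + 332384*I*√41309 (o = (√(-108041 - 57195) - 16294)*((44654 - 89337) + 210875) = (√(-165236) - 16294)*(-44683 + 210875) = (2*I*√41309 - 16294)*166192 = (-16294 + 2*I*√41309)*166192 = -2707932448 + 332384*I*√41309 ≈ -2.7079e+9 + 6.7556e+7*I)
48963 + o = 48963 + (-2707932448 + 332384*I*√41309) = -2707883485 + 332384*I*√41309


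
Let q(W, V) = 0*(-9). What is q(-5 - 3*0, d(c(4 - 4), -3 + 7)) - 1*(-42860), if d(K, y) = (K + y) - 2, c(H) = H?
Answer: 42860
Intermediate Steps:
d(K, y) = -2 + K + y
q(W, V) = 0
q(-5 - 3*0, d(c(4 - 4), -3 + 7)) - 1*(-42860) = 0 - 1*(-42860) = 0 + 42860 = 42860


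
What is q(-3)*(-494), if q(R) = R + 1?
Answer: 988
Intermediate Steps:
q(R) = 1 + R
q(-3)*(-494) = (1 - 3)*(-494) = -2*(-494) = 988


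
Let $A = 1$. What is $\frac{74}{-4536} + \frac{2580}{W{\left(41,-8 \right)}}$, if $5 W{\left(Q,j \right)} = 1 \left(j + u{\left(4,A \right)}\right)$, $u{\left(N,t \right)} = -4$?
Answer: $- \frac{2438137}{2268} \approx -1075.0$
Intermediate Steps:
$W{\left(Q,j \right)} = - \frac{4}{5} + \frac{j}{5}$ ($W{\left(Q,j \right)} = \frac{1 \left(j - 4\right)}{5} = \frac{1 \left(-4 + j\right)}{5} = \frac{-4 + j}{5} = - \frac{4}{5} + \frac{j}{5}$)
$\frac{74}{-4536} + \frac{2580}{W{\left(41,-8 \right)}} = \frac{74}{-4536} + \frac{2580}{- \frac{4}{5} + \frac{1}{5} \left(-8\right)} = 74 \left(- \frac{1}{4536}\right) + \frac{2580}{- \frac{4}{5} - \frac{8}{5}} = - \frac{37}{2268} + \frac{2580}{- \frac{12}{5}} = - \frac{37}{2268} + 2580 \left(- \frac{5}{12}\right) = - \frac{37}{2268} - 1075 = - \frac{2438137}{2268}$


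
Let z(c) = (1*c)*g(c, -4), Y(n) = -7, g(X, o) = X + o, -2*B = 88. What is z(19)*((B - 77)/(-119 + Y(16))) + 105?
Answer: 15905/42 ≈ 378.69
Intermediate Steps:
B = -44 (B = -½*88 = -44)
z(c) = c*(-4 + c) (z(c) = (1*c)*(c - 4) = c*(-4 + c))
z(19)*((B - 77)/(-119 + Y(16))) + 105 = (19*(-4 + 19))*((-44 - 77)/(-119 - 7)) + 105 = (19*15)*(-121/(-126)) + 105 = 285*(-121*(-1/126)) + 105 = 285*(121/126) + 105 = 11495/42 + 105 = 15905/42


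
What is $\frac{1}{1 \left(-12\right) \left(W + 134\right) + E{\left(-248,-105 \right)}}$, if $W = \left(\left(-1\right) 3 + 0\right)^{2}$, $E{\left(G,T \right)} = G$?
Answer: $- \frac{1}{1964} \approx -0.00050917$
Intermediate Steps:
$W = 9$ ($W = \left(-3 + 0\right)^{2} = \left(-3\right)^{2} = 9$)
$\frac{1}{1 \left(-12\right) \left(W + 134\right) + E{\left(-248,-105 \right)}} = \frac{1}{1 \left(-12\right) \left(9 + 134\right) - 248} = \frac{1}{\left(-12\right) 143 - 248} = \frac{1}{-1716 - 248} = \frac{1}{-1964} = - \frac{1}{1964}$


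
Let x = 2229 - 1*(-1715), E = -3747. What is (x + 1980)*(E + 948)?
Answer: -16581276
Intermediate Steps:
x = 3944 (x = 2229 + 1715 = 3944)
(x + 1980)*(E + 948) = (3944 + 1980)*(-3747 + 948) = 5924*(-2799) = -16581276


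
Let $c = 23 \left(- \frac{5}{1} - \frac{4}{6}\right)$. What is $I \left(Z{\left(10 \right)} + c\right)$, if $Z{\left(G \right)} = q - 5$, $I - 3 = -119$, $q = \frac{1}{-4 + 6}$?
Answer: $\frac{46922}{3} \approx 15641.0$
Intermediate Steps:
$q = \frac{1}{2} \approx 0.5$
$I = -116$ ($I = 3 - 119 = -116$)
$Z{\left(G \right)} = - \frac{9}{2}$ ($Z{\left(G \right)} = \frac{1}{2} - 5 = - \frac{9}{2}$)
$c = - \frac{391}{3}$ ($c = 23 \left(\left(-5\right) 1 - \frac{2}{3}\right) = 23 \left(-5 - \frac{2}{3}\right) = 23 \left(- \frac{17}{3}\right) = - \frac{391}{3} \approx -130.33$)
$I \left(Z{\left(10 \right)} + c\right) = - 116 \left(- \frac{9}{2} - \frac{391}{3}\right) = \left(-116\right) \left(- \frac{809}{6}\right) = \frac{46922}{3}$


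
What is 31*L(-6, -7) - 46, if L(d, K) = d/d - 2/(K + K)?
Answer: -74/7 ≈ -10.571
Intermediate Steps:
L(d, K) = 1 - 1/K (L(d, K) = 1 - 2*1/(2*K) = 1 - 1/K)
31*L(-6, -7) - 46 = 31*((-1 - 7)/(-7)) - 46 = 31*(-⅐*(-8)) - 46 = 31*(8/7) - 46 = 248/7 - 46 = -74/7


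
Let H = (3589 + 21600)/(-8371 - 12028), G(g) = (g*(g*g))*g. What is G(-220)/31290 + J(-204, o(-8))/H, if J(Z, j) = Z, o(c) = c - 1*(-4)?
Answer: 5913695392084/78816381 ≈ 75031.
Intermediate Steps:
o(c) = 4 + c (o(c) = c + 4 = 4 + c)
G(g) = g⁴ (G(g) = (g*g²)*g = g³*g = g⁴)
H = -25189/20399 (H = 25189/(-20399) = 25189*(-1/20399) = -25189/20399 ≈ -1.2348)
G(-220)/31290 + J(-204, o(-8))/H = (-220)⁴/31290 - 204/(-25189/20399) = 2342560000*(1/31290) - 204*(-20399/25189) = 234256000/3129 + 4161396/25189 = 5913695392084/78816381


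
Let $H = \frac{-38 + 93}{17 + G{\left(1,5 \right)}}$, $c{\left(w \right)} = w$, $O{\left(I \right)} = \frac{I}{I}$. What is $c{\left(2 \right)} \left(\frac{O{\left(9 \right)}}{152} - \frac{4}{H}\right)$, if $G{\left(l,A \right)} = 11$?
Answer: $- \frac{16969}{4180} \approx -4.0596$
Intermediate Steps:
$O{\left(I \right)} = 1$
$H = \frac{55}{28}$ ($H = \frac{-38 + 93}{17 + 11} = \frac{55}{28} \approx 1.9643$)
$c{\left(2 \right)} \left(\frac{O{\left(9 \right)}}{152} - \frac{4}{H}\right) = 2 \left(1 \cdot \frac{1}{152} - \frac{4}{\frac{55}{28}}\right) = 2 \left(1 \cdot \frac{1}{152} - \frac{112}{55}\right) = 2 \left(\frac{1}{152} - \frac{112}{55}\right) = 2 \left(- \frac{16969}{8360}\right) = - \frac{16969}{4180}$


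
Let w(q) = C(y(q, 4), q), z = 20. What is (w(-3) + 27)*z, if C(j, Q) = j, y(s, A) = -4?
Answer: 460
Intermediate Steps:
w(q) = -4
(w(-3) + 27)*z = (-4 + 27)*20 = 23*20 = 460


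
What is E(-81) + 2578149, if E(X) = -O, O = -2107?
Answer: 2580256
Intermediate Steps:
E(X) = 2107 (E(X) = -1*(-2107) = 2107)
E(-81) + 2578149 = 2107 + 2578149 = 2580256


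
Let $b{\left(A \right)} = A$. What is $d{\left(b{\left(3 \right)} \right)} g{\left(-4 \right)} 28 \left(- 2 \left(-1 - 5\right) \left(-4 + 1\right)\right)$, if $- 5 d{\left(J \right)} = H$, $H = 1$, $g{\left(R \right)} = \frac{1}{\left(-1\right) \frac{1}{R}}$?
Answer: $\frac{4032}{5} \approx 806.4$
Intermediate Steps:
$g{\left(R \right)} = - R$
$d{\left(J \right)} = - \frac{1}{5}$ ($d{\left(J \right)} = \left(- \frac{1}{5}\right) 1 = - \frac{1}{5}$)
$d{\left(b{\left(3 \right)} \right)} g{\left(-4 \right)} 28 \left(- 2 \left(-1 - 5\right) \left(-4 + 1\right)\right) = - \frac{\left(-1\right) \left(-4\right) 28 \left(- 2 \left(-1 - 5\right) \left(-4 + 1\right)\right)}{5} = - \frac{4 \cdot 28 \left(- 2 \left(\left(-6\right) \left(-3\right)\right)\right)}{5} = - \frac{112 \left(\left(-2\right) 18\right)}{5} = - \frac{112 \left(-36\right)}{5} = \left(- \frac{1}{5}\right) \left(-4032\right) = \frac{4032}{5}$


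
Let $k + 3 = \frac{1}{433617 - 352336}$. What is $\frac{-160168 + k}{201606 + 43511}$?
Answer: $- \frac{13018859050}{19923354877} \approx -0.65345$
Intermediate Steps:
$k = - \frac{243842}{81281}$ ($k = -3 + \frac{1}{433617 - 352336} = -3 + \frac{1}{81281} = - \frac{243842}{81281} \approx -3.0$)
$\frac{-160168 + k}{201606 + 43511} = \frac{-160168 - \frac{243842}{81281}}{201606 + 43511} = - \frac{13018859050}{81281 \cdot 245117} = \left(- \frac{13018859050}{81281}\right) \frac{1}{245117} = - \frac{13018859050}{19923354877}$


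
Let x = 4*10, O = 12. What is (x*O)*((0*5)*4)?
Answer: 0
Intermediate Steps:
x = 40
(x*O)*((0*5)*4) = (40*12)*((0*5)*4) = 480*(0*4) = 480*0 = 0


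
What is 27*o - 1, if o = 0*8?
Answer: -1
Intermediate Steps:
o = 0
27*o - 1 = 27*0 - 1 = 0 - 1 = -1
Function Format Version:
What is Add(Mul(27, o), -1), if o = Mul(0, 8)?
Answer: -1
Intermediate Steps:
o = 0
Add(Mul(27, o), -1) = Add(Mul(27, 0), -1) = Add(0, -1) = -1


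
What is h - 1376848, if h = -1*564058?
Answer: -1940906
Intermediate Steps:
h = -564058
h - 1376848 = -564058 - 1376848 = -1940906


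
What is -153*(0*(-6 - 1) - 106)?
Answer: 16218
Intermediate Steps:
-153*(0*(-6 - 1) - 106) = -153*(0*(-7) - 106) = -153*(0 - 106) = -153*(-106) = 16218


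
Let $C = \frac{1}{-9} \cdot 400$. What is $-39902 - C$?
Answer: $- \frac{358718}{9} \approx -39858.0$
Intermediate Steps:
$C = - \frac{400}{9}$ ($C = \left(- \frac{1}{9}\right) 400 = - \frac{400}{9} \approx -44.444$)
$-39902 - C = -39902 - - \frac{400}{9} = -39902 + \frac{400}{9} = - \frac{358718}{9}$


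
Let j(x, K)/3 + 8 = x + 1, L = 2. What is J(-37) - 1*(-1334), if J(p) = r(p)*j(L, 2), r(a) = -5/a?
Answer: 49283/37 ≈ 1332.0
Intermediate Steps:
j(x, K) = -21 + 3*x (j(x, K) = -24 + 3*(x + 1) = -24 + 3*(1 + x) = -24 + (3 + 3*x) = -21 + 3*x)
J(p) = 75/p (J(p) = (-5/p)*(-21 + 3*2) = (-5/p)*(-21 + 6) = -5/p*(-15) = 75/p)
J(-37) - 1*(-1334) = 75/(-37) - 1*(-1334) = 75*(-1/37) + 1334 = -75/37 + 1334 = 49283/37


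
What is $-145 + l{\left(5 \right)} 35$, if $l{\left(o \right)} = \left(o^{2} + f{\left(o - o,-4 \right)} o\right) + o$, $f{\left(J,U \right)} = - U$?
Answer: $1605$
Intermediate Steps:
$l{\left(o \right)} = o^{2} + 5 o$ ($l{\left(o \right)} = \left(o^{2} + \left(-1\right) \left(-4\right) o\right) + o = \left(o^{2} + 4 o\right) + o = o^{2} + 5 o$)
$-145 + l{\left(5 \right)} 35 = -145 + 5 \left(5 + 5\right) 35 = -145 + 5 \cdot 10 \cdot 35 = -145 + 50 \cdot 35 = -145 + 1750 = 1605$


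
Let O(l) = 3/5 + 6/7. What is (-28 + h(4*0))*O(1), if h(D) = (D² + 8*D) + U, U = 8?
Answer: -204/7 ≈ -29.143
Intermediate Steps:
h(D) = 8 + D² + 8*D (h(D) = (D² + 8*D) + 8 = 8 + D² + 8*D)
O(l) = 51/35 (O(l) = 3*(⅕) + 6*(⅐) = ⅗ + 6/7 = 51/35)
(-28 + h(4*0))*O(1) = (-28 + (8 + (4*0)² + 8*(4*0)))*(51/35) = (-28 + (8 + 0² + 8*0))*(51/35) = (-28 + (8 + 0 + 0))*(51/35) = (-28 + 8)*(51/35) = -20*51/35 = -204/7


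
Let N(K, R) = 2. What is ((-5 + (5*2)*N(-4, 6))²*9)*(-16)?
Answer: -32400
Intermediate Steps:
((-5 + (5*2)*N(-4, 6))²*9)*(-16) = ((-5 + (5*2)*2)²*9)*(-16) = ((-5 + 10*2)²*9)*(-16) = ((-5 + 20)²*9)*(-16) = (15²*9)*(-16) = (225*9)*(-16) = 2025*(-16) = -32400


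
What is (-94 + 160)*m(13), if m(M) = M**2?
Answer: 11154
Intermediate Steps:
(-94 + 160)*m(13) = (-94 + 160)*13**2 = 66*169 = 11154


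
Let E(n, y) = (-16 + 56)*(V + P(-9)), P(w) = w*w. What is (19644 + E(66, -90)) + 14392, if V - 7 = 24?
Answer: 38516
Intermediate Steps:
P(w) = w**2
V = 31 (V = 7 + 24 = 31)
E(n, y) = 4480 (E(n, y) = (-16 + 56)*(31 + (-9)**2) = 40*(31 + 81) = 40*112 = 4480)
(19644 + E(66, -90)) + 14392 = (19644 + 4480) + 14392 = 24124 + 14392 = 38516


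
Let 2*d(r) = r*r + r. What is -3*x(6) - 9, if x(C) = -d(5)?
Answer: 36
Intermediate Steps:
d(r) = r/2 + r**2/2 (d(r) = (r*r + r)/2 = (r**2 + r)/2 = (r + r**2)/2 = r/2 + r**2/2)
x(C) = -15 (x(C) = -5*(1 + 5)/2 = -5*6/2 = -1*15 = -15)
-3*x(6) - 9 = -3*(-15) - 9 = 45 - 9 = 36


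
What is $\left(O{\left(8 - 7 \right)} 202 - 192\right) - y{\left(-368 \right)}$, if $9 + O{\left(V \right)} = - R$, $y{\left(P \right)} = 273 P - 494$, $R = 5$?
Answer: $97938$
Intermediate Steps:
$y{\left(P \right)} = -494 + 273 P$
$O{\left(V \right)} = -14$ ($O{\left(V \right)} = -9 - 5 = -14$)
$\left(O{\left(8 - 7 \right)} 202 - 192\right) - y{\left(-368 \right)} = \left(\left(-14\right) 202 - 192\right) - \left(-494 + 273 \left(-368\right)\right) = \left(-2828 - 192\right) - \left(-494 - 100464\right) = -3020 - -100958 = -3020 + 100958 = 97938$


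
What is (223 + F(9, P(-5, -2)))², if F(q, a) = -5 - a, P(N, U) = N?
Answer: 49729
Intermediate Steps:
(223 + F(9, P(-5, -2)))² = (223 + (-5 - 1*(-5)))² = (223 + (-5 + 5))² = (223 + 0)² = 223² = 49729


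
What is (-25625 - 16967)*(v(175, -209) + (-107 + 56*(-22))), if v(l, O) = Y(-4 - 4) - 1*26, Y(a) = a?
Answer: 58478816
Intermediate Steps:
v(l, O) = -34 (v(l, O) = (-4 - 4) - 1*26 = -8 - 26 = -34)
(-25625 - 16967)*(v(175, -209) + (-107 + 56*(-22))) = (-25625 - 16967)*(-34 + (-107 + 56*(-22))) = -42592*(-34 + (-107 - 1232)) = -42592*(-34 - 1339) = -42592*(-1373) = 58478816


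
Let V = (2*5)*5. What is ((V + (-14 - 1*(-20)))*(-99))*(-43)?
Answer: 238392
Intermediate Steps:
V = 50 (V = 10*5 = 50)
((V + (-14 - 1*(-20)))*(-99))*(-43) = ((50 + (-14 - 1*(-20)))*(-99))*(-43) = ((50 + (-14 + 20))*(-99))*(-43) = ((50 + 6)*(-99))*(-43) = (56*(-99))*(-43) = -5544*(-43) = 238392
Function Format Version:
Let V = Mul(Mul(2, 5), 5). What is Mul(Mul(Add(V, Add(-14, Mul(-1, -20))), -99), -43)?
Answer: 238392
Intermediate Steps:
V = 50 (V = Mul(10, 5) = 50)
Mul(Mul(Add(V, Add(-14, Mul(-1, -20))), -99), -43) = Mul(Mul(Add(50, Add(-14, Mul(-1, -20))), -99), -43) = Mul(Mul(Add(50, Add(-14, 20)), -99), -43) = Mul(Mul(Add(50, 6), -99), -43) = Mul(Mul(56, -99), -43) = Mul(-5544, -43) = 238392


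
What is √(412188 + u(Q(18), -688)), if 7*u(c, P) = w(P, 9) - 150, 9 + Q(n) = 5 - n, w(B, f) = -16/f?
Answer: √181765346/21 ≈ 642.00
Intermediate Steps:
Q(n) = -4 - n (Q(n) = -9 + (5 - n) = -4 - n)
u(c, P) = -1366/63 (u(c, P) = (-16/9 - 150)/7 = (⅐)*(-1366/9) = -1366/63)
√(412188 + u(Q(18), -688)) = √(412188 - 1366/63) = √(25966478/63) = √181765346/21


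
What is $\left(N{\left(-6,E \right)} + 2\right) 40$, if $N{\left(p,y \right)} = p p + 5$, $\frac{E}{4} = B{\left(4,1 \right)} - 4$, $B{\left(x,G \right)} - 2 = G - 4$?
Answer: $1720$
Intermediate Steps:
$B{\left(x,G \right)} = -2 + G$ ($B{\left(x,G \right)} = 2 + \left(G - 4\right) = 2 + \left(-4 + G\right) = -2 + G$)
$E = -20$ ($E = 4 \left(\left(-2 + 1\right) - 4\right) = 4 \left(-1 - 4\right) = 4 \left(-5\right) = -20$)
$N{\left(p,y \right)} = 5 + p^{2}$ ($N{\left(p,y \right)} = p^{2} + 5 = 5 + p^{2}$)
$\left(N{\left(-6,E \right)} + 2\right) 40 = \left(\left(5 + \left(-6\right)^{2}\right) + 2\right) 40 = \left(\left(5 + 36\right) + 2\right) 40 = \left(41 + 2\right) 40 = 43 \cdot 40 = 1720$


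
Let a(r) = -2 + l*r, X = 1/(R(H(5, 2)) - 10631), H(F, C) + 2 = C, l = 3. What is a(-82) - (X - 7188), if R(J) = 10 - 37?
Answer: 73966521/10658 ≈ 6940.0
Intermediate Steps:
H(F, C) = -2 + C
R(J) = -27
X = -1/10658 (X = 1/(-27 - 10631) = 1/(-10658) = -1/10658 ≈ -9.3826e-5)
a(r) = -2 + 3*r
a(-82) - (X - 7188) = (-2 + 3*(-82)) - (-1/10658 - 7188) = (-2 - 246) - 1*(-76609705/10658) = -248 + 76609705/10658 = 73966521/10658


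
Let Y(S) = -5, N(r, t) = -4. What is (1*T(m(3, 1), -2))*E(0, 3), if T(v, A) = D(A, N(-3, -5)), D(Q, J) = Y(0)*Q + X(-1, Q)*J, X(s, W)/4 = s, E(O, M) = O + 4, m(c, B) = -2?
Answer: 104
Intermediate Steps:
E(O, M) = 4 + O
X(s, W) = 4*s
D(Q, J) = -5*Q - 4*J (D(Q, J) = -5*Q + (4*(-1))*J = -5*Q - 4*J)
T(v, A) = 16 - 5*A (T(v, A) = -5*A - 4*(-4) = -5*A + 16 = 16 - 5*A)
(1*T(m(3, 1), -2))*E(0, 3) = (1*(16 - 5*(-2)))*(4 + 0) = (1*(16 + 10))*4 = (1*26)*4 = 26*4 = 104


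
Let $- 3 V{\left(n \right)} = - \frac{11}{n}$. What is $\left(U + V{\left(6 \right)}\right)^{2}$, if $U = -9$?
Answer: $\frac{22801}{324} \approx 70.373$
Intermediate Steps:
$V{\left(n \right)} = \frac{11}{3 n}$ ($V{\left(n \right)} = - \frac{\left(-11\right) \frac{1}{n}}{3} = \frac{11}{3 n}$)
$\left(U + V{\left(6 \right)}\right)^{2} = \left(-9 + \frac{11}{3 \cdot 6}\right)^{2} = \left(-9 + \frac{11}{3} \cdot \frac{1}{6}\right)^{2} = \left(-9 + \frac{11}{18}\right)^{2} = \left(- \frac{151}{18}\right)^{2} = \frac{22801}{324}$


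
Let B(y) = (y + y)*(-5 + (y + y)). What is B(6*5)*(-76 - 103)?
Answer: -590700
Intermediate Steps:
B(y) = 2*y*(-5 + 2*y) (B(y) = (2*y)*(-5 + 2*y) = 2*y*(-5 + 2*y))
B(6*5)*(-76 - 103) = (2*(6*5)*(-5 + 2*(6*5)))*(-76 - 103) = (2*30*(-5 + 2*30))*(-179) = (2*30*(-5 + 60))*(-179) = (2*30*55)*(-179) = 3300*(-179) = -590700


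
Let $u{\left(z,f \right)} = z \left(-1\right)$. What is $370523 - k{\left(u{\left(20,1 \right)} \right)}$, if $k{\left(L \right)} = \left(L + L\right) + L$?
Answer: $370583$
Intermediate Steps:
$u{\left(z,f \right)} = - z$
$k{\left(L \right)} = 3 L$ ($k{\left(L \right)} = 2 L + L = 3 L$)
$370523 - k{\left(u{\left(20,1 \right)} \right)} = 370523 - 3 \left(\left(-1\right) 20\right) = 370523 - 3 \left(-20\right) = 370523 - -60 = 370523 + 60 = 370583$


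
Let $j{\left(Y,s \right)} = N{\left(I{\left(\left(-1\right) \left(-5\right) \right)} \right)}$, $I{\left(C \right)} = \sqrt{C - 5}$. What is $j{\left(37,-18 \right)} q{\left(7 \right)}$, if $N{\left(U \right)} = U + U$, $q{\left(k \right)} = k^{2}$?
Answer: $0$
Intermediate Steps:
$I{\left(C \right)} = \sqrt{-5 + C}$
$N{\left(U \right)} = 2 U$
$j{\left(Y,s \right)} = 0$ ($j{\left(Y,s \right)} = 2 \sqrt{-5 - -5} = 2 \sqrt{-5 + 5} = 2 \sqrt{0} = 2 \cdot 0 = 0$)
$j{\left(37,-18 \right)} q{\left(7 \right)} = 0 \cdot 7^{2} = 0 \cdot 49 = 0$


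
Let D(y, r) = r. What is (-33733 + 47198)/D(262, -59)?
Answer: -13465/59 ≈ -228.22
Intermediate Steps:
(-33733 + 47198)/D(262, -59) = (-33733 + 47198)/(-59) = 13465*(-1/59) = -13465/59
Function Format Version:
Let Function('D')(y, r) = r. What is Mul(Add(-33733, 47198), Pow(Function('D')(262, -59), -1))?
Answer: Rational(-13465, 59) ≈ -228.22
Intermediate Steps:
Mul(Add(-33733, 47198), Pow(Function('D')(262, -59), -1)) = Mul(Add(-33733, 47198), Pow(-59, -1)) = Mul(13465, Rational(-1, 59)) = Rational(-13465, 59)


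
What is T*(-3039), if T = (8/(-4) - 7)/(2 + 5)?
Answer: 27351/7 ≈ 3907.3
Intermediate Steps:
T = -9/7 (T = (8*(-¼) - 7)/7 = (-2 - 7)*(⅐) = -9*⅐ = -9/7 ≈ -1.2857)
T*(-3039) = -9/7*(-3039) = 27351/7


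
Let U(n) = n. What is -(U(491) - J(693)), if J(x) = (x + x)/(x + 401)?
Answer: -267884/547 ≈ -489.73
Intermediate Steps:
J(x) = 2*x/(401 + x) (J(x) = (2*x)/(401 + x) = 2*x/(401 + x))
-(U(491) - J(693)) = -(491 - 2*693/(401 + 693)) = -(491 - 2*693/1094) = -(491 - 1*693/547) = -(491 - 693/547) = -1*267884/547 = -267884/547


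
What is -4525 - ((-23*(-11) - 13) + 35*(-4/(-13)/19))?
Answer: -1177095/247 ≈ -4765.6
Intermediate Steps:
-4525 - ((-23*(-11) - 13) + 35*(-4/(-13)/19)) = -4525 - ((253 - 13) + 35*(-4*(-1/13)*(1/19))) = -4525 - (240 + 35*((4/13)*(1/19))) = -4525 - (240 + 35*(4/247)) = -4525 - (240 + 140/247) = -4525 - 1*59420/247 = -4525 - 59420/247 = -1177095/247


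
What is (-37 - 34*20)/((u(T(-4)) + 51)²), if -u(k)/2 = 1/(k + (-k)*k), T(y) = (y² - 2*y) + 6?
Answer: -135674325/492218596 ≈ -0.27564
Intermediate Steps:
T(y) = 6 + y² - 2*y
u(k) = -2/(k - k²) (u(k) = -2/(k + (-k)*k) = -2/(k - k²))
(-37 - 34*20)/((u(T(-4)) + 51)²) = (-37 - 34*20)/((2/((6 + (-4)² - 2*(-4))*(-1 + (6 + (-4)² - 2*(-4)))) + 51)²) = (-37 - 680)/((2/((6 + 16 + 8)*(-1 + (6 + 16 + 8))) + 51)²) = -717/(2/(30*(-1 + 30)) + 51)² = -717/(2*(1/30)/29 + 51)² = -717/(2*(1/30)*(1/29) + 51)² = -717/(1/435 + 51)² = -717/((22186/435)²) = -717/492218596/189225 = -717*189225/492218596 = -135674325/492218596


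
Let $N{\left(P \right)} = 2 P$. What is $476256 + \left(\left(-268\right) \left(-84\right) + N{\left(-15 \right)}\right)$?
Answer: $498738$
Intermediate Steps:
$476256 + \left(\left(-268\right) \left(-84\right) + N{\left(-15 \right)}\right) = 476256 + \left(\left(-268\right) \left(-84\right) + 2 \left(-15\right)\right) = 476256 + \left(22512 - 30\right) = 476256 + 22482 = 498738$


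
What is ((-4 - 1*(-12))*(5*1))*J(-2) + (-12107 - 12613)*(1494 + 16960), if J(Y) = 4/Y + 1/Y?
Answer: -456182980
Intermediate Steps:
J(Y) = 5/Y (J(Y) = 4/Y + 1/Y = 5/Y)
((-4 - 1*(-12))*(5*1))*J(-2) + (-12107 - 12613)*(1494 + 16960) = ((-4 - 1*(-12))*(5*1))*(5/(-2)) + (-12107 - 12613)*(1494 + 16960) = ((-4 + 12)*5)*(5*(-1/2)) - 24720*18454 = (8*5)*(-5/2) - 456182880 = 40*(-5/2) - 456182880 = -100 - 456182880 = -456182980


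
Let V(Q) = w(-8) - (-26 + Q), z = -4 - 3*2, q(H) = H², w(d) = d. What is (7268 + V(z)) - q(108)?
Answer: -4368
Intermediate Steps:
z = -10 (z = -4 - 6 = -10)
V(Q) = 18 - Q (V(Q) = -8 - (-26 + Q) = -8 + (26 - Q) = 18 - Q)
(7268 + V(z)) - q(108) = (7268 + (18 - 1*(-10))) - 1*108² = (7268 + (18 + 10)) - 1*11664 = (7268 + 28) - 11664 = 7296 - 11664 = -4368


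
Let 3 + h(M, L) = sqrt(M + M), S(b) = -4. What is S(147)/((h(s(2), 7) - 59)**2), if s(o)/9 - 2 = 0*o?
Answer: -1/784 ≈ -0.0012755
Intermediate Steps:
s(o) = 18 (s(o) = 18 + 9*(0*o) = 18 + 9*0 = 18 + 0 = 18)
h(M, L) = -3 + sqrt(2)*sqrt(M) (h(M, L) = -3 + sqrt(M + M) = -3 + sqrt(2*M) = -3 + sqrt(2)*sqrt(M))
S(147)/((h(s(2), 7) - 59)**2) = -4/((-3 + sqrt(2)*sqrt(18)) - 59)**2 = -4/((-3 + sqrt(2)*(3*sqrt(2))) - 59)**2 = -4/((-3 + 6) - 59)**2 = -4/(3 - 59)**2 = -4/((-56)**2) = -4/3136 = -4*1/3136 = -1/784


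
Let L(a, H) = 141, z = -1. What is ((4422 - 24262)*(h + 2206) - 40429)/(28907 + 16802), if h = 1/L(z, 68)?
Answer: -6176872969/6444969 ≈ -958.40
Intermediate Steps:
h = 1/141 ≈ 0.0070922
((4422 - 24262)*(h + 2206) - 40429)/(28907 + 16802) = ((4422 - 24262)*(1/141 + 2206) - 40429)/(28907 + 16802) = (-19840*311047/141 - 40429)/45709 = (-6171172480/141 - 40429)*(1/45709) = -6176872969/141*1/45709 = -6176872969/6444969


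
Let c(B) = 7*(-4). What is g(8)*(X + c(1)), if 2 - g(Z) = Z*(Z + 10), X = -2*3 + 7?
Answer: 3834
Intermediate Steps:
X = 1 (X = -6 + 7 = 1)
c(B) = -28
g(Z) = 2 - Z*(10 + Z) (g(Z) = 2 - Z*(Z + 10) = 2 - Z*(10 + Z))
g(8)*(X + c(1)) = (2 - 1*8**2 - 10*8)*(1 - 28) = (2 - 1*64 - 80)*(-27) = (2 - 64 - 80)*(-27) = -142*(-27) = 3834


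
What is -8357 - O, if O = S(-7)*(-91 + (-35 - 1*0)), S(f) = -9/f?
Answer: -8195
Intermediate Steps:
O = -162 (O = (-9/(-7))*(-91 + (-35 - 1*0)) = (-9*(-1/7))*(-91 + (-35 + 0)) = 9*(-91 - 35)/7 = (9/7)*(-126) = -162)
-8357 - O = -8357 - 1*(-162) = -8357 + 162 = -8195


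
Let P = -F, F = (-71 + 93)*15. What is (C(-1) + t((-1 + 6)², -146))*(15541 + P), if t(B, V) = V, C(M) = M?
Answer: -2236017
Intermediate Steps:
F = 330 (F = 22*15 = 330)
P = -330 (P = -1*330 = -330)
(C(-1) + t((-1 + 6)², -146))*(15541 + P) = (-1 - 146)*(15541 - 330) = -147*15211 = -2236017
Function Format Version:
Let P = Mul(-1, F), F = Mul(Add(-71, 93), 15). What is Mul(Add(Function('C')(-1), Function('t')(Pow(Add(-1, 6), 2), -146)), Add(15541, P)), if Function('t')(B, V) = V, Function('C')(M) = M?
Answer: -2236017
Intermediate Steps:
F = 330 (F = Mul(22, 15) = 330)
P = -330 (P = Mul(-1, 330) = -330)
Mul(Add(Function('C')(-1), Function('t')(Pow(Add(-1, 6), 2), -146)), Add(15541, P)) = Mul(Add(-1, -146), Add(15541, -330)) = Mul(-147, 15211) = -2236017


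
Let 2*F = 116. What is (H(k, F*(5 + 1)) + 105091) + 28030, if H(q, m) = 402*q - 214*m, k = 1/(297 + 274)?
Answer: 33488981/571 ≈ 58650.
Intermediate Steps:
F = 58 (F = (1/2)*116 = 58)
k = 1/571 ≈ 0.0017513
H(q, m) = -214*m + 402*q
(H(k, F*(5 + 1)) + 105091) + 28030 = ((-12412*(5 + 1) + 402*(1/571)) + 105091) + 28030 = ((-12412*6 + 402/571) + 105091) + 28030 = ((-214*348 + 402/571) + 105091) + 28030 = ((-74472 + 402/571) + 105091) + 28030 = (-42523110/571 + 105091) + 28030 = 17483851/571 + 28030 = 33488981/571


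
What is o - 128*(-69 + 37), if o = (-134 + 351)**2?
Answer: 51185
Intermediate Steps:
o = 47089 (o = 217**2 = 47089)
o - 128*(-69 + 37) = 47089 - 128*(-69 + 37) = 47089 - 128*(-32) = 47089 + 4096 = 51185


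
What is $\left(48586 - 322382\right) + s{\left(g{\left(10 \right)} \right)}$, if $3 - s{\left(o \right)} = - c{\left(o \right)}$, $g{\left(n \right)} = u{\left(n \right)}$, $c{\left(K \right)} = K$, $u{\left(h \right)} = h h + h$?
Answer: $-273683$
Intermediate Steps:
$u{\left(h \right)} = h + h^{2}$ ($u{\left(h \right)} = h^{2} + h = h + h^{2}$)
$g{\left(n \right)} = n \left(1 + n\right)$
$s{\left(o \right)} = 3 + o$ ($s{\left(o \right)} = 3 - - o = 3 + o$)
$\left(48586 - 322382\right) + s{\left(g{\left(10 \right)} \right)} = \left(48586 - 322382\right) + \left(3 + 10 \left(1 + 10\right)\right) = -273796 + \left(3 + 10 \cdot 11\right) = -273796 + \left(3 + 110\right) = -273796 + 113 = -273683$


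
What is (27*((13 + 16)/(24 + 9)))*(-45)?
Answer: -11745/11 ≈ -1067.7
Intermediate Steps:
(27*((13 + 16)/(24 + 9)))*(-45) = (27*(29/33))*(-45) = (261/11)*(-45) = -11745/11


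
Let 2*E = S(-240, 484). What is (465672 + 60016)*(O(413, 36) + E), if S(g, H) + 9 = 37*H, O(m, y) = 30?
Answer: 4720415396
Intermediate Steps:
S(g, H) = -9 + 37*H
E = 17899/2 (E = (-9 + 37*484)/2 = (-9 + 17908)/2 = (½)*17899 = 17899/2 ≈ 8949.5)
(465672 + 60016)*(O(413, 36) + E) = (465672 + 60016)*(30 + 17899/2) = 525688*(17959/2) = 4720415396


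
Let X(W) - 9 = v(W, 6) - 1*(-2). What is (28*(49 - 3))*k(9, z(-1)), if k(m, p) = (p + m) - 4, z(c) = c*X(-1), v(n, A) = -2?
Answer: -5152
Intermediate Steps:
X(W) = 9 (X(W) = 9 + (-2 - 1*(-2)) = 9 + (-2 + 2) = 9 + 0 = 9)
z(c) = 9*c (z(c) = c*9 = 9*c)
k(m, p) = -4 + m + p (k(m, p) = (m + p) - 4 = -4 + m + p)
(28*(49 - 3))*k(9, z(-1)) = (28*(49 - 3))*(-4 + 9 + 9*(-1)) = (28*46)*(-4 + 9 - 9) = 1288*(-4) = -5152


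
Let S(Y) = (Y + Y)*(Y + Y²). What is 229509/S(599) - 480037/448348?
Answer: -17215200571939/16086771074800 ≈ -1.0701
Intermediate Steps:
S(Y) = 2*Y*(Y + Y²) (S(Y) = (2*Y)*(Y + Y²) = 2*Y*(Y + Y²))
229509/S(599) - 480037/448348 = 229509/((2*599²*(1 + 599))) - 480037/448348 = 229509/((2*358801*600)) - 480037*1/448348 = 229509/430561200 - 480037/448348 = 229509*(1/430561200) - 480037/448348 = 76503/143520400 - 480037/448348 = -17215200571939/16086771074800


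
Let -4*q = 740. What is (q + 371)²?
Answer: 34596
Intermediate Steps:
q = -185 (q = -¼*740 = -185)
(q + 371)² = (-185 + 371)² = 186² = 34596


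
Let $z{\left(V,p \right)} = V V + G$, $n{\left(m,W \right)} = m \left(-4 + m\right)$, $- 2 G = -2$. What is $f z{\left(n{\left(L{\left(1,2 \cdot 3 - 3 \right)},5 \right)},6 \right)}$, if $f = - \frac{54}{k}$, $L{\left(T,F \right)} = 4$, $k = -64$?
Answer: $\frac{27}{32} \approx 0.84375$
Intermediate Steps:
$G = 1$ ($G = \left(- \frac{1}{2}\right) \left(-2\right) = 1$)
$z{\left(V,p \right)} = 1 + V^{2}$ ($z{\left(V,p \right)} = V V + 1 = V^{2} + 1 = 1 + V^{2}$)
$f = \frac{27}{32}$ ($f = - \frac{54}{-64} = \left(-54\right) \left(- \frac{1}{64}\right) = \frac{27}{32} \approx 0.84375$)
$f z{\left(n{\left(L{\left(1,2 \cdot 3 - 3 \right)},5 \right)},6 \right)} = \frac{27 \left(1 + \left(4 \left(-4 + 4\right)\right)^{2}\right)}{32} = \frac{27 \left(1 + \left(4 \cdot 0\right)^{2}\right)}{32} = \frac{27 \left(1 + 0^{2}\right)}{32} = \frac{27 \left(1 + 0\right)}{32} = \frac{27}{32} \cdot 1 = \frac{27}{32}$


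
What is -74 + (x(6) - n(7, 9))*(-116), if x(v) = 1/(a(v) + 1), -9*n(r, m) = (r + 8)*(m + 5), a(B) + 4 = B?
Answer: -8458/3 ≈ -2819.3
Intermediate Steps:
a(B) = -4 + B
n(r, m) = -(5 + m)*(8 + r)/9 (n(r, m) = -(r + 8)*(m + 5)/9 = -(8 + r)*(5 + m)/9 = -(5 + m)*(8 + r)/9)
x(v) = 1/(-3 + v) (x(v) = 1/((-4 + v) + 1) = 1/(-3 + v))
-74 + (x(6) - n(7, 9))*(-116) = -74 + (1/(-3 + 6) - (-40/9 - 8/9*9 - 5/9*7 - ⅑*9*7))*(-116) = -74 + (1/3 - (-40/9 - 8 - 35/9 - 7))*(-116) = -74 + (⅓ - 1*(-70/3))*(-116) = -74 + (⅓ + 70/3)*(-116) = -74 + (71/3)*(-116) = -74 - 8236/3 = -8458/3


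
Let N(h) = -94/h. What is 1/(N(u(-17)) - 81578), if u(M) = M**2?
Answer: -289/23576136 ≈ -1.2258e-5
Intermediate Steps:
1/(N(u(-17)) - 81578) = 1/(-94/((-17)**2) - 81578) = 1/(-94/289 - 81578) = 1/(-23576136/289) = -289/23576136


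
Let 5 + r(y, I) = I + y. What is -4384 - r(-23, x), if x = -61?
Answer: -4295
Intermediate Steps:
r(y, I) = -5 + I + y (r(y, I) = -5 + (I + y) = -5 + I + y)
-4384 - r(-23, x) = -4384 - (-5 - 61 - 23) = -4384 - 1*(-89) = -4384 + 89 = -4295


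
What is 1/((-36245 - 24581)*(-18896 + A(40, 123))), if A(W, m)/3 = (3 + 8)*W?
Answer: 1/1069077776 ≈ 9.3539e-10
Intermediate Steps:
A(W, m) = 33*W (A(W, m) = 3*((3 + 8)*W) = 3*(11*W) = 33*W)
1/((-36245 - 24581)*(-18896 + A(40, 123))) = 1/((-36245 - 24581)*(-18896 + 33*40)) = 1/(-60826*(-18896 + 1320)) = 1/(-60826*(-17576)) = 1/1069077776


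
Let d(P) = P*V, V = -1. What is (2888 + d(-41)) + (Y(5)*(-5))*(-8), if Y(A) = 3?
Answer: 3049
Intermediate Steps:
d(P) = -P (d(P) = P*(-1) = -P)
(2888 + d(-41)) + (Y(5)*(-5))*(-8) = (2888 - 1*(-41)) + (3*(-5))*(-8) = (2888 + 41) - 15*(-8) = 2929 + 120 = 3049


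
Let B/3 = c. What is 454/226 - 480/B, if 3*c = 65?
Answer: -7897/1469 ≈ -5.3758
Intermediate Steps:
c = 65/3 (c = (1/3)*65 = 65/3 ≈ 21.667)
B = 65 (B = 3*(65/3) = 65)
454/226 - 480/B = 454/226 - 480/65 = 454*(1/226) - 480*1/65 = 227/113 - 96/13 = -7897/1469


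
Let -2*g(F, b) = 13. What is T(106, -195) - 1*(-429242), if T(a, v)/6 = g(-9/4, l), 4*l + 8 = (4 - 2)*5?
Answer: 429203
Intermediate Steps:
l = ½ (l = -2 + ((4 - 2)*5)/4 = -2 + (2*5)/4 = -2 + (¼)*10 = -2 + 5/2 = ½ ≈ 0.50000)
g(F, b) = -13/2 (g(F, b) = -½*13 = -13/2)
T(a, v) = -39 (T(a, v) = 6*(-13/2) = -39)
T(106, -195) - 1*(-429242) = -39 - 1*(-429242) = -39 + 429242 = 429203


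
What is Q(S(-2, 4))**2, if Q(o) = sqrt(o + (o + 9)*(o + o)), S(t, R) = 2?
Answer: 46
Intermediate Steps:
Q(o) = sqrt(o + 2*o*(9 + o)) (Q(o) = sqrt(o + (9 + o)*(2*o)) = sqrt(o + 2*o*(9 + o)))
Q(S(-2, 4))**2 = (sqrt(2*(19 + 2*2)))**2 = (sqrt(2*(19 + 4)))**2 = (sqrt(2*23))**2 = (sqrt(46))**2 = 46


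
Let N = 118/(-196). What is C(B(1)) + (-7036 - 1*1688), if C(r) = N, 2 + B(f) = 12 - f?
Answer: -855011/98 ≈ -8724.6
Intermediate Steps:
N = -59/98 (N = 118*(-1/196) = -59/98 ≈ -0.60204)
B(f) = 10 - f (B(f) = -2 + (12 - f) = 10 - f)
C(r) = -59/98
C(B(1)) + (-7036 - 1*1688) = -59/98 + (-7036 - 1*1688) = -59/98 + (-7036 - 1688) = -59/98 - 8724 = -855011/98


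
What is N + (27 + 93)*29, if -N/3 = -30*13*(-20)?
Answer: -19920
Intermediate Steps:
N = -23400 (N = -3*(-30*13)*(-20) = -(-1170)*(-20) = -3*7800 = -23400)
N + (27 + 93)*29 = -23400 + (27 + 93)*29 = -23400 + 120*29 = -23400 + 3480 = -19920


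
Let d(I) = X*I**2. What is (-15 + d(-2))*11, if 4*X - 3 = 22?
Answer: 110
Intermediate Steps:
X = 25/4 (X = 3/4 + (1/4)*22 = 3/4 + 11/2 = 25/4 ≈ 6.2500)
d(I) = 25*I**2/4
(-15 + d(-2))*11 = (-15 + (25/4)*(-2)**2)*11 = (-15 + (25/4)*4)*11 = (-15 + 25)*11 = 10*11 = 110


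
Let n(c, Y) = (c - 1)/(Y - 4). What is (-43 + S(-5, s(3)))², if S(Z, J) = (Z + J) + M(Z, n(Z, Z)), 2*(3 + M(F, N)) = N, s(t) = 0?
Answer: 23104/9 ≈ 2567.1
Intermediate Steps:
n(c, Y) = (-1 + c)/(-4 + Y)
M(F, N) = -3 + N/2
S(Z, J) = -3 + J + Z + (-1 + Z)/(2*(-4 + Z)) (S(Z, J) = (Z + J) + (-3 + ((-1 + Z)/(-4 + Z))/2) = (J + Z) + (-3 + (-1 + Z)/(2*(-4 + Z))) = -3 + J + Z + (-1 + Z)/(2*(-4 + Z)))
(-43 + S(-5, s(3)))² = (-43 + (-1 - 5 + 2*(-4 - 5)*(-3 + 0 - 5))/(2*(-4 - 5)))² = (-43 + (½)*(-1 - 5 + 2*(-9)*(-8))/(-9))² = (-43 + (½)*(-⅑)*(-1 - 5 + 144))² = (-43 + (½)*(-⅑)*138)² = (-43 - 23/3)² = (-152/3)² = 23104/9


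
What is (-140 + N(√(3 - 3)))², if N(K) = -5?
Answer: 21025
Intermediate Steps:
(-140 + N(√(3 - 3)))² = (-140 - 5)² = (-145)² = 21025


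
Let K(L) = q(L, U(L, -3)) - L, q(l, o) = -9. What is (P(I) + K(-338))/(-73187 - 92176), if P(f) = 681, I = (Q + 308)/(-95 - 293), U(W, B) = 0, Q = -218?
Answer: -1010/165363 ≈ -0.0061078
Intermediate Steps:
I = -45/194 (I = (-218 + 308)/(-95 - 293) = 90/(-388) = 90*(-1/388) = -45/194 ≈ -0.23196)
K(L) = -9 - L
(P(I) + K(-338))/(-73187 - 92176) = (681 + (-9 - 1*(-338)))/(-73187 - 92176) = (681 + (-9 + 338))/(-165363) = (681 + 329)*(-1/165363) = 1010*(-1/165363) = -1010/165363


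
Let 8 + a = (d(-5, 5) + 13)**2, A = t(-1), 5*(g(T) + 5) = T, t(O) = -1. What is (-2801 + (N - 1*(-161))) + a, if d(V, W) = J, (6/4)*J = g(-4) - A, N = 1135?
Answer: -35424/25 ≈ -1417.0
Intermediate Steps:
g(T) = -5 + T/5
A = -1
J = -16/5 (J = 2*((-5 + (1/5)*(-4)) - 1*(-1))/3 = 2*((-5 - 4/5) + 1)/3 = 2*(-29/5 + 1)/3 = (2/3)*(-24/5) = -16/5 ≈ -3.2000)
d(V, W) = -16/5
a = 2201/25 (a = -8 + (-16/5 + 13)**2 = -8 + (49/5)**2 = -8 + 2401/25 = 2201/25 ≈ 88.040)
(-2801 + (N - 1*(-161))) + a = (-2801 + (1135 - 1*(-161))) + 2201/25 = (-2801 + (1135 + 161)) + 2201/25 = (-2801 + 1296) + 2201/25 = -1505 + 2201/25 = -35424/25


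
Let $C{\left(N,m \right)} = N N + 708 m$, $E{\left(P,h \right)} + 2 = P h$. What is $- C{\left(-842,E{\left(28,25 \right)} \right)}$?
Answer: $-1203148$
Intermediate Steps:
$E{\left(P,h \right)} = -2 + P h$
$C{\left(N,m \right)} = N^{2} + 708 m$
$- C{\left(-842,E{\left(28,25 \right)} \right)} = - (\left(-842\right)^{2} + 708 \left(-2 + 28 \cdot 25\right)) = - (708964 + 708 \left(-2 + 700\right)) = - (708964 + 708 \cdot 698) = - (708964 + 494184) = \left(-1\right) 1203148 = -1203148$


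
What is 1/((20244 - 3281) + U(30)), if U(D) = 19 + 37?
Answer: 1/17019 ≈ 5.8758e-5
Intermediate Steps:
U(D) = 56
1/((20244 - 3281) + U(30)) = 1/((20244 - 3281) + 56) = 1/(16963 + 56) = 1/17019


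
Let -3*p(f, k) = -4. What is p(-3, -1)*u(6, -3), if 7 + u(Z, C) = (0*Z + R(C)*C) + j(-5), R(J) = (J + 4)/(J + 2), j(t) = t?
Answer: -12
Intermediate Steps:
R(J) = (4 + J)/(2 + J)
u(Z, C) = -12 + C*(4 + C)/(2 + C) (u(Z, C) = -7 + ((0*Z + ((4 + C)/(2 + C))*C) - 5) = -7 + ((0 + C*(4 + C)/(2 + C)) - 5) = -7 + (C*(4 + C)/(2 + C) - 5) = -7 + (-5 + C*(4 + C)/(2 + C)) = -12 + C*(4 + C)/(2 + C))
p(f, k) = 4/3 (p(f, k) = -⅓*(-4) = 4/3)
p(-3, -1)*u(6, -3) = 4*((-24 + (-3)² - 8*(-3))/(2 - 3))/3 = 4*((-24 + 9 + 24)/(-1))/3 = 4*(-1*9)/3 = (4/3)*(-9) = -12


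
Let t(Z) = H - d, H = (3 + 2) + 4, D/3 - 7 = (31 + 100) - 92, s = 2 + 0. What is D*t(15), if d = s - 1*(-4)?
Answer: 414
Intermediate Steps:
s = 2
D = 138 (D = 21 + 3*((31 + 100) - 92) = 21 + 3*(131 - 92) = 21 + 3*39 = 21 + 117 = 138)
d = 6 (d = 2 - 1*(-4) = 2 + 4 = 6)
H = 9 (H = 5 + 4 = 9)
t(Z) = 3 (t(Z) = 9 - 1*6 = 9 - 6 = 3)
D*t(15) = 138*3 = 414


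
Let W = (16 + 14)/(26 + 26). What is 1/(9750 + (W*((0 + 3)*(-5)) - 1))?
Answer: 26/253249 ≈ 0.00010267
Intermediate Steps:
W = 15/26 (W = 30/52 = 30*(1/52) = 15/26 ≈ 0.57692)
1/(9750 + (W*((0 + 3)*(-5)) - 1)) = 1/(9750 + (15*((0 + 3)*(-5))/26 - 1)) = 1/(9750 + (15*(3*(-5))/26 - 1)) = 1/(9750 + ((15/26)*(-15) - 1)) = 1/(9750 + (-225/26 - 1)) = 1/(9750 - 251/26) = 1/(253249/26) = 26/253249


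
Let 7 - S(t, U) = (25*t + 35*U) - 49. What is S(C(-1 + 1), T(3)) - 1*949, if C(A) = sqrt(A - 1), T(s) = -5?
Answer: -718 - 25*I ≈ -718.0 - 25.0*I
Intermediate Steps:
C(A) = sqrt(-1 + A)
S(t, U) = 56 - 35*U - 25*t (S(t, U) = 7 - ((25*t + 35*U) - 49) = 7 - (-49 + 25*t + 35*U) = 7 + (49 - 35*U - 25*t) = 56 - 35*U - 25*t)
S(C(-1 + 1), T(3)) - 1*949 = (56 - 35*(-5) - 25*sqrt(-1 + (-1 + 1))) - 1*949 = (56 + 175 - 25*sqrt(-1 + 0)) - 949 = (56 + 175 - 25*I) - 949 = (231 - 25*I) - 949 = -718 - 25*I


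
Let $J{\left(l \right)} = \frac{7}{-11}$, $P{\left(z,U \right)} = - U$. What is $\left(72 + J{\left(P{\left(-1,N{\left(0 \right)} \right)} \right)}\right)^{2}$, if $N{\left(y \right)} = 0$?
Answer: $\frac{616225}{121} \approx 5092.8$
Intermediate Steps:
$J{\left(l \right)} = - \frac{7}{11}$ ($J{\left(l \right)} = 7 \left(- \frac{1}{11}\right) = - \frac{7}{11}$)
$\left(72 + J{\left(P{\left(-1,N{\left(0 \right)} \right)} \right)}\right)^{2} = \left(72 - \frac{7}{11}\right)^{2} = \left(\frac{785}{11}\right)^{2} = \frac{616225}{121}$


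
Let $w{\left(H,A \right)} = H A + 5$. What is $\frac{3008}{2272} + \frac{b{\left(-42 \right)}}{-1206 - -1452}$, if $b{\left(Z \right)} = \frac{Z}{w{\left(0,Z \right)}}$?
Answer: $\frac{18773}{14555} \approx 1.2898$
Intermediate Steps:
$w{\left(H,A \right)} = 5 + A H$ ($w{\left(H,A \right)} = A H + 5 = 5 + A H$)
$b{\left(Z \right)} = \frac{Z}{5}$ ($b{\left(Z \right)} = \frac{Z}{5 + Z 0} = \frac{Z}{5 + 0} = \frac{Z}{5}$)
$\frac{3008}{2272} + \frac{b{\left(-42 \right)}}{-1206 - -1452} = \frac{3008}{2272} + \frac{\frac{1}{5} \left(-42\right)}{-1206 - -1452} = 3008 \cdot \frac{1}{2272} - \frac{42}{5 \left(-1206 + 1452\right)} = \frac{94}{71} - \frac{42}{5 \cdot 246} = \frac{94}{71} - \frac{7}{205} = \frac{18773}{14555}$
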